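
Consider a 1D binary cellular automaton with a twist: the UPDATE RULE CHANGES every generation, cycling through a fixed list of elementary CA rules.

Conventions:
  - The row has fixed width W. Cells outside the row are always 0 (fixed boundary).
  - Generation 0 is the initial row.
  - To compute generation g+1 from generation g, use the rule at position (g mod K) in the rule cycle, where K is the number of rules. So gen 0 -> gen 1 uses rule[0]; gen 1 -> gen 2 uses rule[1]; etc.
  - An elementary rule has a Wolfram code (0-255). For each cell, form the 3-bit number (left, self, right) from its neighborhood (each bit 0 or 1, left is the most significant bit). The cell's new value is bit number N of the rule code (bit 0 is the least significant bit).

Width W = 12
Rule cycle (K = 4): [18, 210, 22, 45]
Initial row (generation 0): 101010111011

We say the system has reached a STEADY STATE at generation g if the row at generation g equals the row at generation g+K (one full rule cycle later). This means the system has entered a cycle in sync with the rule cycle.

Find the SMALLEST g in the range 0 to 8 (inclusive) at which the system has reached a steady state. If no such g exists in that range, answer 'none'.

Answer: 1

Derivation:
Gen 0: 101010111011
Gen 1 (rule 18): 000000000000
Gen 2 (rule 210): 000000000000
Gen 3 (rule 22): 000000000000
Gen 4 (rule 45): 111111111111
Gen 5 (rule 18): 000000000000
Gen 6 (rule 210): 000000000000
Gen 7 (rule 22): 000000000000
Gen 8 (rule 45): 111111111111
Gen 9 (rule 18): 000000000000
Gen 10 (rule 210): 000000000000
Gen 11 (rule 22): 000000000000
Gen 12 (rule 45): 111111111111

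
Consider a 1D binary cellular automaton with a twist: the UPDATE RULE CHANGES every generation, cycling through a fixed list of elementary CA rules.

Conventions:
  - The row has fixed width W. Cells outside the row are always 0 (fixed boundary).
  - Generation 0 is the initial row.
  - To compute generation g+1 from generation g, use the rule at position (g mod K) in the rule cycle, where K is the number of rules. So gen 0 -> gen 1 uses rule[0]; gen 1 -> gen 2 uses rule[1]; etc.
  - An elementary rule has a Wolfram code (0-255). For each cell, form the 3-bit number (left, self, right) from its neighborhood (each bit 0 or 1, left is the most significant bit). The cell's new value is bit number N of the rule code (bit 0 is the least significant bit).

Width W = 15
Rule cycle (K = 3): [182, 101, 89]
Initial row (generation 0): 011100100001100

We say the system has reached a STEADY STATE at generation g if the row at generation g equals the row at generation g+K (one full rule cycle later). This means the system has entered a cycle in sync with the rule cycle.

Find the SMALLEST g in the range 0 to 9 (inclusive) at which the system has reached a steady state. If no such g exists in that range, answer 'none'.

Gen 0: 011100100001100
Gen 1 (rule 182): 101011110010010
Gen 2 (rule 101): 111100010010010
Gen 3 (rule 89): 100111001001001
Gen 4 (rule 182): 111010111111111
Gen 5 (rule 101): 001111000000001
Gen 6 (rule 89): 101001111111100
Gen 7 (rule 182): 111110111111010
Gen 8 (rule 101): 000011000001110
Gen 9 (rule 89): 111011111101011
Gen 10 (rule 182): 010101111011100
Gen 11 (rule 101): 011110001100101
Gen 12 (rule 89): 010011101110000

Answer: none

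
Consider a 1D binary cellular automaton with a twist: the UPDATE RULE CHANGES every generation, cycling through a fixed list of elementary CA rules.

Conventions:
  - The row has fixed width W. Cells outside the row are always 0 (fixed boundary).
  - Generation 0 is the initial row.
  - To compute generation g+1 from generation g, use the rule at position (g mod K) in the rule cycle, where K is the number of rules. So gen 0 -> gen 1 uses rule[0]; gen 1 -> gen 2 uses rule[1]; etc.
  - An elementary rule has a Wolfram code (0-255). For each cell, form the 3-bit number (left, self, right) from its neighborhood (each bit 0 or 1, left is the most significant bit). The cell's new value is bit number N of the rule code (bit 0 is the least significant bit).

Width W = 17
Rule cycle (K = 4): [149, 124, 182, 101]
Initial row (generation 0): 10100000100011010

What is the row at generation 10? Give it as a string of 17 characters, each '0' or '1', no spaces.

Gen 0: 10100000100011010
Gen 1 (rule 149): 10111110111000011
Gen 2 (rule 124): 11100011101100011
Gen 3 (rule 182): 01010101010010100
Gen 4 (rule 101): 01111111110011101
Gen 5 (rule 149): 00111111101001001
Gen 6 (rule 124): 00100000111101101
Gen 7 (rule 182): 01110001011010011
Gen 8 (rule 101): 00010101101110001
Gen 9 (rule 149): 11010100000101101
Gen 10 (rule 124): 11111110000111111

Answer: 11111110000111111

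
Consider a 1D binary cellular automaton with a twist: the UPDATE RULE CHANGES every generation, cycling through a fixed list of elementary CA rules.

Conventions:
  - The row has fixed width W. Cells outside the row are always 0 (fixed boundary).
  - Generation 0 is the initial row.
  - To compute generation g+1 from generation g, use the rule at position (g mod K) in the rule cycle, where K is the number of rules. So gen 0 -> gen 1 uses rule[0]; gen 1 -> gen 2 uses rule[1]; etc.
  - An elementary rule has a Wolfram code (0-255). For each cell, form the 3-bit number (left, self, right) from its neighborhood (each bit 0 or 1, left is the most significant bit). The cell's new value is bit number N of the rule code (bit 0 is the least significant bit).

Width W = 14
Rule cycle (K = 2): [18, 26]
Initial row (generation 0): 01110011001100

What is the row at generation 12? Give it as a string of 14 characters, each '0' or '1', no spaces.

Answer: 00000100010000

Derivation:
Gen 0: 01110011001100
Gen 1 (rule 18): 10001100110010
Gen 2 (rule 26): 01011011101101
Gen 3 (rule 18): 10000000000000
Gen 4 (rule 26): 01000000000000
Gen 5 (rule 18): 10100000000000
Gen 6 (rule 26): 00010000000000
Gen 7 (rule 18): 00101000000000
Gen 8 (rule 26): 01000100000000
Gen 9 (rule 18): 10101010000000
Gen 10 (rule 26): 00000001000000
Gen 11 (rule 18): 00000010100000
Gen 12 (rule 26): 00000100010000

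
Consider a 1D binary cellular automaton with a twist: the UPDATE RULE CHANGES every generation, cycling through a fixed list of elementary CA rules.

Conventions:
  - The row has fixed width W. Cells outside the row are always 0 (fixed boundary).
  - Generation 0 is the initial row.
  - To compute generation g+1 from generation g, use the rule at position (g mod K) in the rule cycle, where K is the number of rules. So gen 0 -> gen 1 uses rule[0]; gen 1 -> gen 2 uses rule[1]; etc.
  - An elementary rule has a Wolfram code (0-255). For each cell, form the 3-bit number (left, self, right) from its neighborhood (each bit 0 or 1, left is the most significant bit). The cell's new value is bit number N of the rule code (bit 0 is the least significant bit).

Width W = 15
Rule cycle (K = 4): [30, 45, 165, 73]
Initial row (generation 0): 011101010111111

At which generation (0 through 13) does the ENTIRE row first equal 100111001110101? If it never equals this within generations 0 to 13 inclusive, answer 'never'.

Gen 0: 011101010111111
Gen 1 (rule 30): 110001010100000
Gen 2 (rule 45): 100101111101111
Gen 3 (rule 165): 100110111010110
Gen 4 (rule 73): 000110101000110
Gen 5 (rule 30): 001100101101101
Gen 6 (rule 45): 101000111011011
Gen 7 (rule 165): 111010010100100
Gen 8 (rule 73): 101000000000001
Gen 9 (rule 30): 101100000000011
Gen 10 (rule 45): 111001111111010
Gen 11 (rule 165): 010000111110110
Gen 12 (rule 73): 000110100010110
Gen 13 (rule 30): 001100110110101

Answer: never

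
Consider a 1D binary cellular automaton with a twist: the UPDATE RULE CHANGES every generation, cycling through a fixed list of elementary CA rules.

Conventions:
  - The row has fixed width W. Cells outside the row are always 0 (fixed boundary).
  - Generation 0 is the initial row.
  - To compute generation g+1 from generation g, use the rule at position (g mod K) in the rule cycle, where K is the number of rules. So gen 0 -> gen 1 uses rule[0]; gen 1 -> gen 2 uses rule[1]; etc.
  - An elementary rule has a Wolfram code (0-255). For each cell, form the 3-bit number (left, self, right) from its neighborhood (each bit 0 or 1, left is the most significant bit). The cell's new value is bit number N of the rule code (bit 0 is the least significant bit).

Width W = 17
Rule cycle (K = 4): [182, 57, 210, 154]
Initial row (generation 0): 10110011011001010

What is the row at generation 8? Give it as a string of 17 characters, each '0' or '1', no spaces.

Gen 0: 10110011011001010
Gen 1 (rule 182): 11001100100111111
Gen 2 (rule 57): 10101010010100000
Gen 3 (rule 210): 00000001100010000
Gen 4 (rule 154): 00000011010101000
Gen 5 (rule 182): 00000100111111100
Gen 6 (rule 57): 11110010100000011
Gen 7 (rule 210): 01111100010000101
Gen 8 (rule 154): 11111010101001000

Answer: 11111010101001000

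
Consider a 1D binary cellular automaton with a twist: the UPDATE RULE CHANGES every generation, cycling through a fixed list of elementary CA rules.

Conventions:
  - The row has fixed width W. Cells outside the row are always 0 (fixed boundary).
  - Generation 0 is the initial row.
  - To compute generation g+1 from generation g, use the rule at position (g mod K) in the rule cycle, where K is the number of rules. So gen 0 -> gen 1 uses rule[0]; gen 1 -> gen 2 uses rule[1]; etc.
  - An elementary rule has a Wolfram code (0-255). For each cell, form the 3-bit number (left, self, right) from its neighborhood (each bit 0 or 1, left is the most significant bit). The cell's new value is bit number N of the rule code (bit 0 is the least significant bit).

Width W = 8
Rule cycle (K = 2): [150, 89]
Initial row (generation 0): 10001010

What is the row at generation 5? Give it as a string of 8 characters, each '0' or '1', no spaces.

Answer: 01111110

Derivation:
Gen 0: 10001010
Gen 1 (rule 150): 11011011
Gen 2 (rule 89): 11011011
Gen 3 (rule 150): 00000000
Gen 4 (rule 89): 11111111
Gen 5 (rule 150): 01111110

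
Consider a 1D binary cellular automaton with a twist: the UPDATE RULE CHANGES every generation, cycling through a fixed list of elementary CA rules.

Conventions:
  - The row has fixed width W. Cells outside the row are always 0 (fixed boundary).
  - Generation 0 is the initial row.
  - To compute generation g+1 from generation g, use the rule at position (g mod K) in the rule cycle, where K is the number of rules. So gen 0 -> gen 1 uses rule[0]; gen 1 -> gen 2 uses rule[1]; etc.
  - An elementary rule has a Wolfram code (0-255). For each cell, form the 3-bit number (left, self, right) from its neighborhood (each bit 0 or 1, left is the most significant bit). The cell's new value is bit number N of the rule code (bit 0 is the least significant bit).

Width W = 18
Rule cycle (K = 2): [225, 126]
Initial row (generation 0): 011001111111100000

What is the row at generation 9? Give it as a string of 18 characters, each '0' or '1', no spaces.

Answer: 001000111111111111

Derivation:
Gen 0: 011001111111100000
Gen 1 (rule 225): 001000111111101111
Gen 2 (rule 126): 011101100000111001
Gen 3 (rule 225): 001110101110011000
Gen 4 (rule 126): 011011111011111100
Gen 5 (rule 225): 001101111101111101
Gen 6 (rule 126): 011111000111000111
Gen 7 (rule 225): 001111010011010011
Gen 8 (rule 126): 011001111111111111
Gen 9 (rule 225): 001000111111111111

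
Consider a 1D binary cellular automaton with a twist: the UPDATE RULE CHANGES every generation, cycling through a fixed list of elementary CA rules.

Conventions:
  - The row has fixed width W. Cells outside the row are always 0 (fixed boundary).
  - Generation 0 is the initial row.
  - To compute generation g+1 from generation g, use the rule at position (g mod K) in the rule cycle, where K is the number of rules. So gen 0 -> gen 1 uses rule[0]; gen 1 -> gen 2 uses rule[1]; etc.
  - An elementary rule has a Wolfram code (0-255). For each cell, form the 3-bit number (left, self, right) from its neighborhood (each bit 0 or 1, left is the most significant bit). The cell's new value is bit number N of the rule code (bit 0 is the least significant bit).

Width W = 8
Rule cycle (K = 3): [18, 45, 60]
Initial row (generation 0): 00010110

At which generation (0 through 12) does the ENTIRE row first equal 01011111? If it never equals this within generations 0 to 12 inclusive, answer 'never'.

Gen 0: 00010110
Gen 1 (rule 18): 00100001
Gen 2 (rule 45): 10101101
Gen 3 (rule 60): 11111011
Gen 4 (rule 18): 00000000
Gen 5 (rule 45): 11111111
Gen 6 (rule 60): 10000000
Gen 7 (rule 18): 01000000
Gen 8 (rule 45): 01011111
Gen 9 (rule 60): 01110000
Gen 10 (rule 18): 10001000
Gen 11 (rule 45): 10101011
Gen 12 (rule 60): 11111110

Answer: 8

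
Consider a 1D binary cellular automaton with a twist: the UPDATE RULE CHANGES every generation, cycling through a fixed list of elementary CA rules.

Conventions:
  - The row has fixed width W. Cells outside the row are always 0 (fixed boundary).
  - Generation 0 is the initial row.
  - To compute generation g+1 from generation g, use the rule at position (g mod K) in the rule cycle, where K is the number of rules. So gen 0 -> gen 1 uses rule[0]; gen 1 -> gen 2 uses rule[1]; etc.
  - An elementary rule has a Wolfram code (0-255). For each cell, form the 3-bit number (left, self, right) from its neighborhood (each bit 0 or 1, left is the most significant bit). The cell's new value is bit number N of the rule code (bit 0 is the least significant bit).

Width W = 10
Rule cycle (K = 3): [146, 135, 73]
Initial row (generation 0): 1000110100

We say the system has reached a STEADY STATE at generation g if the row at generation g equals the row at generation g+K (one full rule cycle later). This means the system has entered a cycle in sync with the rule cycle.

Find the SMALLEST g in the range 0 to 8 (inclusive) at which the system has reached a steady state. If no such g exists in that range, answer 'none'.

Gen 0: 1000110100
Gen 1 (rule 146): 0101000010
Gen 2 (rule 135): 1101011110
Gen 3 (rule 73): 1100010010
Gen 4 (rule 146): 0010101101
Gen 5 (rule 135): 1110100001
Gen 6 (rule 73): 1010001100
Gen 7 (rule 146): 0001010010
Gen 8 (rule 135): 1111010110
Gen 9 (rule 73): 1001000110
Gen 10 (rule 146): 0110101001
Gen 11 (rule 135): 1000101011

Answer: none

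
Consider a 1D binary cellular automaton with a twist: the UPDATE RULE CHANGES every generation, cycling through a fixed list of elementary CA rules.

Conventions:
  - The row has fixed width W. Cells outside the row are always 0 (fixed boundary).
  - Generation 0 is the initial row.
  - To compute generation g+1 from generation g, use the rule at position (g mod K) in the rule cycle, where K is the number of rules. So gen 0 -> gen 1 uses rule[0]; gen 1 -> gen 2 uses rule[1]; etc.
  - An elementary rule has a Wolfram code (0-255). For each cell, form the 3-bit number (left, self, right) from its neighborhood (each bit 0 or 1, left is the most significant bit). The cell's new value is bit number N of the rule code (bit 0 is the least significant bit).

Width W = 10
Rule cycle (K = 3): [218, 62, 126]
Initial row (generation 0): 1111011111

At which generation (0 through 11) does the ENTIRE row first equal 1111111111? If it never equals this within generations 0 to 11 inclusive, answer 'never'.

Answer: 7

Derivation:
Gen 0: 1111011111
Gen 1 (rule 218): 1111011111
Gen 2 (rule 62): 1000110000
Gen 3 (rule 126): 1101111000
Gen 4 (rule 218): 1101111100
Gen 5 (rule 62): 1011000010
Gen 6 (rule 126): 1111100111
Gen 7 (rule 218): 1111111111
Gen 8 (rule 62): 1000000000
Gen 9 (rule 126): 1100000000
Gen 10 (rule 218): 1110000000
Gen 11 (rule 62): 1001000000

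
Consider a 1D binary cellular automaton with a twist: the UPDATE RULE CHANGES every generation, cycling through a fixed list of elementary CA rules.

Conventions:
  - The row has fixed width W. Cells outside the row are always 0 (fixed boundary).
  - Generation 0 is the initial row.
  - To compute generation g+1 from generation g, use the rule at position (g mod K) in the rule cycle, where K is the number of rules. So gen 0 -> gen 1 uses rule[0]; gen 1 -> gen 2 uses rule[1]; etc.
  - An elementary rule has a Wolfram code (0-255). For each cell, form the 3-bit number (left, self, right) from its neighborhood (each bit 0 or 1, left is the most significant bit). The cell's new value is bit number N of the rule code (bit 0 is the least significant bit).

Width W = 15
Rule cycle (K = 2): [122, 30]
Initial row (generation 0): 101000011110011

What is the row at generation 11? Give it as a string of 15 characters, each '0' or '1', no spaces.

Gen 0: 101000011110011
Gen 1 (rule 122): 010100110011111
Gen 2 (rule 30): 110111101110000
Gen 3 (rule 122): 111100111011000
Gen 4 (rule 30): 100011100010100
Gen 5 (rule 122): 010110110101010
Gen 6 (rule 30): 110100100101011
Gen 7 (rule 122): 111011011010111
Gen 8 (rule 30): 100010010010100
Gen 9 (rule 122): 010101101101010
Gen 10 (rule 30): 110101001001011
Gen 11 (rule 122): 111010110110111

Answer: 111010110110111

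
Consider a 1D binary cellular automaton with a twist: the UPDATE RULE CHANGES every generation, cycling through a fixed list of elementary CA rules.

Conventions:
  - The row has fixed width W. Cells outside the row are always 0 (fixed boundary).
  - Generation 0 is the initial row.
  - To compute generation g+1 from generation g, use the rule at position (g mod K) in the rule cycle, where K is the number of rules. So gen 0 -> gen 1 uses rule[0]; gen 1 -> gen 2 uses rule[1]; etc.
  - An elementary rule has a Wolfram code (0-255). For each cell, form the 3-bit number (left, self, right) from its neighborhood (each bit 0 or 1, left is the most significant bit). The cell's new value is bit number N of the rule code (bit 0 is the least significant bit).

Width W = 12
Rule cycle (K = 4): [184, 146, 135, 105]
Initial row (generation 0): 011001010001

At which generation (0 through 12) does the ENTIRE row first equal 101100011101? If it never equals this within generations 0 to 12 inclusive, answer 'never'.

Gen 0: 011001010001
Gen 1 (rule 184): 010100101000
Gen 2 (rule 146): 100011000100
Gen 3 (rule 135): 101100011101
Gen 4 (rule 105): 011101010110
Gen 5 (rule 184): 011010101101
Gen 6 (rule 146): 100000000000
Gen 7 (rule 135): 101111111111
Gen 8 (rule 105): 011000000001
Gen 9 (rule 184): 010100000000
Gen 10 (rule 146): 100010000000
Gen 11 (rule 135): 101110111111
Gen 12 (rule 105): 011011100001

Answer: 3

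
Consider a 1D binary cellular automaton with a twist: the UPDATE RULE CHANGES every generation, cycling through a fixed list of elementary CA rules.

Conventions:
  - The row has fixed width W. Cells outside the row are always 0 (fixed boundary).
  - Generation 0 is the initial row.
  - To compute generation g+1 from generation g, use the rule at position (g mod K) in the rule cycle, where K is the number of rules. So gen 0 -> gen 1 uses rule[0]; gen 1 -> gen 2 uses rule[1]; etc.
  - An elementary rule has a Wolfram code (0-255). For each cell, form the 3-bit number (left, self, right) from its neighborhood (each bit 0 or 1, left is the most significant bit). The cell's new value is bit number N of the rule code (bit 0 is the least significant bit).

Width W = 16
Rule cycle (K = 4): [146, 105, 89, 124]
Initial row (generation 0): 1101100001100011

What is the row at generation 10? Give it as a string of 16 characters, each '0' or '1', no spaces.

Answer: 0001001111101011

Derivation:
Gen 0: 1101100001100011
Gen 1 (rule 146): 0000010010010100
Gen 2 (rule 105): 1111000000001001
Gen 3 (rule 89): 1001111111100100
Gen 4 (rule 124): 1101000000110110
Gen 5 (rule 146): 0000100001000001
Gen 6 (rule 105): 1110001100011100
Gen 7 (rule 89): 1011101111010111
Gen 8 (rule 124): 1110111001111101
Gen 9 (rule 146): 0100010110111000
Gen 10 (rule 105): 0001001111101011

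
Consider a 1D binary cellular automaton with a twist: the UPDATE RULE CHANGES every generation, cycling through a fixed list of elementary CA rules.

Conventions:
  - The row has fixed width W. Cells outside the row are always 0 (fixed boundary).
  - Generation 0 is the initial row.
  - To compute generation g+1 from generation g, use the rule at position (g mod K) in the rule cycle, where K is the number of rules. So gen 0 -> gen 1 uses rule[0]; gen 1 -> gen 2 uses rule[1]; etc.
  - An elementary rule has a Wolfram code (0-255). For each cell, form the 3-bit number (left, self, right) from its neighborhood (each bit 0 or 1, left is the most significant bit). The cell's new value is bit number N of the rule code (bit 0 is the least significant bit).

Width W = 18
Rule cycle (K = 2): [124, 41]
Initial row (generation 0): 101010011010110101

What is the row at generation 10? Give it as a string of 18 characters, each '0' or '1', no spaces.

Gen 0: 101010011010110101
Gen 1 (rule 124): 111111011111111111
Gen 2 (rule 41): 100000110000000000
Gen 3 (rule 124): 110000111000000000
Gen 4 (rule 41): 100110100011111111
Gen 5 (rule 124): 110111110010000001
Gen 6 (rule 41): 101100000000111100
Gen 7 (rule 124): 111110000000100110
Gen 8 (rule 41): 100000111110000100
Gen 9 (rule 124): 110000100011000110
Gen 10 (rule 41): 100110001010010100

Answer: 100110001010010100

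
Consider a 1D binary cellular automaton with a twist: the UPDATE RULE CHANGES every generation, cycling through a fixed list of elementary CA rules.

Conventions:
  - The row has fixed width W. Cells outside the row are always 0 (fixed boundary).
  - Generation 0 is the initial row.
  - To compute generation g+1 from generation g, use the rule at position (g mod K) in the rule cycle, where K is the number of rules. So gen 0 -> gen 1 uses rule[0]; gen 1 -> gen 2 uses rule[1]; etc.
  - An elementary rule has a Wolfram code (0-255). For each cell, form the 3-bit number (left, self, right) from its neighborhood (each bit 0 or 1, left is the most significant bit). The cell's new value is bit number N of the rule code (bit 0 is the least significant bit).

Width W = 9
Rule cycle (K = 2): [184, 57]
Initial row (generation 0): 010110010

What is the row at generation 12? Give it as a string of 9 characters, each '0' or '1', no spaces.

Gen 0: 010110010
Gen 1 (rule 184): 001101001
Gen 2 (rule 57): 101010100
Gen 3 (rule 184): 010101010
Gen 4 (rule 57): 001010101
Gen 5 (rule 184): 000101010
Gen 6 (rule 57): 110010101
Gen 7 (rule 184): 101001010
Gen 8 (rule 57): 010100101
Gen 9 (rule 184): 001010010
Gen 10 (rule 57): 100101001
Gen 11 (rule 184): 010010100
Gen 12 (rule 57): 001001011

Answer: 001001011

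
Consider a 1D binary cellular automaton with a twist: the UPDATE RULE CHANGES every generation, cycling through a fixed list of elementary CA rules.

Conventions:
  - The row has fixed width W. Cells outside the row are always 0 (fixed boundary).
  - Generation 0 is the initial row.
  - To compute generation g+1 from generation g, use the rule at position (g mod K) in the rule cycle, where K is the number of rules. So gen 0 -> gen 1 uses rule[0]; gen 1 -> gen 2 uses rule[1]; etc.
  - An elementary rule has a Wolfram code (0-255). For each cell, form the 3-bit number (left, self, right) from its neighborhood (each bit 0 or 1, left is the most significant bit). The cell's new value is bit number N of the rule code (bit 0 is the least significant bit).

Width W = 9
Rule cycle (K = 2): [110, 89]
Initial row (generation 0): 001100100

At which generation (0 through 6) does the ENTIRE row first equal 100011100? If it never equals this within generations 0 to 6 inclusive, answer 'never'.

Gen 0: 001100100
Gen 1 (rule 110): 011101100
Gen 2 (rule 89): 010101111
Gen 3 (rule 110): 111111001
Gen 4 (rule 89): 100001100
Gen 5 (rule 110): 100011100
Gen 6 (rule 89): 011010111

Answer: 5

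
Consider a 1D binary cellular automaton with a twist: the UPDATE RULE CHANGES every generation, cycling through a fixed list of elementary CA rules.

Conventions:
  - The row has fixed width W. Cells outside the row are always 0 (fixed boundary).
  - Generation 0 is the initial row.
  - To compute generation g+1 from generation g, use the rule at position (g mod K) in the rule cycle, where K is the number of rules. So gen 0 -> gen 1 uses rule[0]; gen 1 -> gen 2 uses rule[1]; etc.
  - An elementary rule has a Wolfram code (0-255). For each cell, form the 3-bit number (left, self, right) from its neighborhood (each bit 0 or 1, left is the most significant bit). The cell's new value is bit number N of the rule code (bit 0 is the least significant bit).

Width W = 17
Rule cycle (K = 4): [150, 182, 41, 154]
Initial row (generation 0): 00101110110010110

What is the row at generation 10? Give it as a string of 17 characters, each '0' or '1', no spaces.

Gen 0: 00101110110010110
Gen 1 (rule 150): 01100100001110001
Gen 2 (rule 182): 10011110010101011
Gen 3 (rule 41): 00010000001010110
Gen 4 (rule 154): 00101000010000101
Gen 5 (rule 150): 01101100111001101
Gen 6 (rule 182): 10010011010110011
Gen 7 (rule 41): 00000010101100010
Gen 8 (rule 154): 00000100001010101
Gen 9 (rule 150): 00001110011010101
Gen 10 (rule 182): 00010101100111111

Answer: 00010101100111111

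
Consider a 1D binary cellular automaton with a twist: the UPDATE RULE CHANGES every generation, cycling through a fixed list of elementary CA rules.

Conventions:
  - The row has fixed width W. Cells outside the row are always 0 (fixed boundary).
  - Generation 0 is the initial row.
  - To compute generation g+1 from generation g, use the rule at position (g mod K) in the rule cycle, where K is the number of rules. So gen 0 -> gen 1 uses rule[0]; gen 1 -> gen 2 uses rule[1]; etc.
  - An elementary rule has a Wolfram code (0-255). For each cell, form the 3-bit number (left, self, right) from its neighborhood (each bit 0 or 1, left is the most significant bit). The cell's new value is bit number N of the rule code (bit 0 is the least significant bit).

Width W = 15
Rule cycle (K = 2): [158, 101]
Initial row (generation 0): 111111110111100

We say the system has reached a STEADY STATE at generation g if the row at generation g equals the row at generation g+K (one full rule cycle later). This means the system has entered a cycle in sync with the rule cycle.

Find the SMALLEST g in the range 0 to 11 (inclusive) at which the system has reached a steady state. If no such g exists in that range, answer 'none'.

Answer: none

Derivation:
Gen 0: 111111110111100
Gen 1 (rule 158): 111111100111010
Gen 2 (rule 101): 000000100001110
Gen 3 (rule 158): 000001110011101
Gen 4 (rule 101): 111100010000111
Gen 5 (rule 158): 111010111001110
Gen 6 (rule 101): 001111001000010
Gen 7 (rule 158): 011110111100111
Gen 8 (rule 101): 000011000100001
Gen 9 (rule 158): 000110101110011
Gen 10 (rule 101): 110011110010001
Gen 11 (rule 158): 101111101111011
Gen 12 (rule 101): 110000110001101
Gen 13 (rule 158): 101001101011001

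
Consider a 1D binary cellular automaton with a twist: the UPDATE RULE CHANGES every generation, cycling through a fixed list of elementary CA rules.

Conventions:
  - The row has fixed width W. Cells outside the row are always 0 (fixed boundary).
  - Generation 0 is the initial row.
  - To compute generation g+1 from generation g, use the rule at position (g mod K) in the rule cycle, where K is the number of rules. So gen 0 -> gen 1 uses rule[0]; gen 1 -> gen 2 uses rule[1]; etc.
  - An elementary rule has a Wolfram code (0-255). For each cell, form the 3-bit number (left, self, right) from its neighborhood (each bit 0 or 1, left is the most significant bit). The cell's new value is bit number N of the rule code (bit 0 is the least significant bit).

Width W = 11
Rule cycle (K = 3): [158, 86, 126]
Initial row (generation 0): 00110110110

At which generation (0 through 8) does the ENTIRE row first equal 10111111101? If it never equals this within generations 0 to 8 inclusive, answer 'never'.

Answer: 2

Derivation:
Gen 0: 00110110110
Gen 1 (rule 158): 01100100101
Gen 2 (rule 86): 10111111101
Gen 3 (rule 126): 11100000111
Gen 4 (rule 158): 11010001110
Gen 5 (rule 86): 01011010011
Gen 6 (rule 126): 11111111111
Gen 7 (rule 158): 11111111110
Gen 8 (rule 86): 00000000011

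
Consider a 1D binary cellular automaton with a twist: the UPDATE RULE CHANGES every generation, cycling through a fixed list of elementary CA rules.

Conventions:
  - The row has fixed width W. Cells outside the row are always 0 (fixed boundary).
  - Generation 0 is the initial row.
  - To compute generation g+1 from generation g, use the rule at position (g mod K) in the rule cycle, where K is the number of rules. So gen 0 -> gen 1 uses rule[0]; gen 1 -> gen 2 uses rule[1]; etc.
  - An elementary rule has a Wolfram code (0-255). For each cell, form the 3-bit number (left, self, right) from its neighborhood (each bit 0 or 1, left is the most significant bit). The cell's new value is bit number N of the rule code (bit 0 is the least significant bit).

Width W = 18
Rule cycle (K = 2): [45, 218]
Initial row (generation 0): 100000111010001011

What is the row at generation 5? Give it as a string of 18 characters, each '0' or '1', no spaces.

Answer: 110100111001010101

Derivation:
Gen 0: 100000111010001011
Gen 1 (rule 45): 101110100110101110
Gen 2 (rule 218): 001110011110001111
Gen 3 (rule 45): 101000010000101000
Gen 4 (rule 218): 000100101001000100
Gen 5 (rule 45): 110100111001010101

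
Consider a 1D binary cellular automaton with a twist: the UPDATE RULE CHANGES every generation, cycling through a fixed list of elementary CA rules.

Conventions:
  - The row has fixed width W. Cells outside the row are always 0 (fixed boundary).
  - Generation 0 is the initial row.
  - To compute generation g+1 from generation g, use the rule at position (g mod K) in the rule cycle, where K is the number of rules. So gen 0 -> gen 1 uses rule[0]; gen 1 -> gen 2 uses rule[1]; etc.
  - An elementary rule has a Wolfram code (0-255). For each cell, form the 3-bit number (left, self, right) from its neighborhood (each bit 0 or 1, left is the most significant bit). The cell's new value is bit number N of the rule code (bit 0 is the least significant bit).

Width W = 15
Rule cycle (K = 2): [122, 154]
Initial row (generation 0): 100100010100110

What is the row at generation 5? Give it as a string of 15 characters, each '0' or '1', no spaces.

Gen 0: 100100010100110
Gen 1 (rule 122): 011010101011111
Gen 2 (rule 154): 110000000011110
Gen 3 (rule 122): 111000000110011
Gen 4 (rule 154): 110100001101110
Gen 5 (rule 122): 111010011111011

Answer: 111010011111011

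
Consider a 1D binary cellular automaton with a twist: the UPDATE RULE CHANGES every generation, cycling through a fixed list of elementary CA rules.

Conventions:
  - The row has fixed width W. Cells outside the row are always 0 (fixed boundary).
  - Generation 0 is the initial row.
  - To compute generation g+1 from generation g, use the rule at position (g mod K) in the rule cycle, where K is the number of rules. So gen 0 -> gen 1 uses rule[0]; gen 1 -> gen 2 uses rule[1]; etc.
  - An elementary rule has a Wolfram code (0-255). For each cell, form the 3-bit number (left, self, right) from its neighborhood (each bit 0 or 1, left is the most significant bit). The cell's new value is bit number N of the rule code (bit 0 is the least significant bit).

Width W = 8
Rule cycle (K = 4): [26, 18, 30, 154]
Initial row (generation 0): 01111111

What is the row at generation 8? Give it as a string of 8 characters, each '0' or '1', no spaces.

Answer: 11110010

Derivation:
Gen 0: 01111111
Gen 1 (rule 26): 11000000
Gen 2 (rule 18): 00100000
Gen 3 (rule 30): 01110000
Gen 4 (rule 154): 11101000
Gen 5 (rule 26): 10000100
Gen 6 (rule 18): 01001010
Gen 7 (rule 30): 11111011
Gen 8 (rule 154): 11110010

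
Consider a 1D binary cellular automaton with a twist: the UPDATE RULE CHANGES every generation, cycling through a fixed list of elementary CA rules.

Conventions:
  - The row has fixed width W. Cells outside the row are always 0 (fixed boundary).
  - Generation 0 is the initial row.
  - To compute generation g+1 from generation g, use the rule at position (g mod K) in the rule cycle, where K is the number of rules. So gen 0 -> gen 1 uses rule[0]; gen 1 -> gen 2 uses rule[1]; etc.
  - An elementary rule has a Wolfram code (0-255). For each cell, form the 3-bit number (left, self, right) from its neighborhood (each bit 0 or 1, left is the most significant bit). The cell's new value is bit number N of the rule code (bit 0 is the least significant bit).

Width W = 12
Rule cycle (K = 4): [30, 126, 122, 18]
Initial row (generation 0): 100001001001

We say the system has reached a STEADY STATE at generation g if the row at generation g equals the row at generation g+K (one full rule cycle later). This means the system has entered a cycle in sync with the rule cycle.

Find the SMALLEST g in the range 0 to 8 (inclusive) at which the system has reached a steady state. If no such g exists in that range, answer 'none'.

Answer: none

Derivation:
Gen 0: 100001001001
Gen 1 (rule 30): 110011111111
Gen 2 (rule 126): 111110000001
Gen 3 (rule 122): 100011000010
Gen 4 (rule 18): 010100100101
Gen 5 (rule 30): 110111111101
Gen 6 (rule 126): 111100000111
Gen 7 (rule 122): 100110001101
Gen 8 (rule 18): 011001010000
Gen 9 (rule 30): 110111011000
Gen 10 (rule 126): 111101111100
Gen 11 (rule 122): 100111000110
Gen 12 (rule 18): 011000101001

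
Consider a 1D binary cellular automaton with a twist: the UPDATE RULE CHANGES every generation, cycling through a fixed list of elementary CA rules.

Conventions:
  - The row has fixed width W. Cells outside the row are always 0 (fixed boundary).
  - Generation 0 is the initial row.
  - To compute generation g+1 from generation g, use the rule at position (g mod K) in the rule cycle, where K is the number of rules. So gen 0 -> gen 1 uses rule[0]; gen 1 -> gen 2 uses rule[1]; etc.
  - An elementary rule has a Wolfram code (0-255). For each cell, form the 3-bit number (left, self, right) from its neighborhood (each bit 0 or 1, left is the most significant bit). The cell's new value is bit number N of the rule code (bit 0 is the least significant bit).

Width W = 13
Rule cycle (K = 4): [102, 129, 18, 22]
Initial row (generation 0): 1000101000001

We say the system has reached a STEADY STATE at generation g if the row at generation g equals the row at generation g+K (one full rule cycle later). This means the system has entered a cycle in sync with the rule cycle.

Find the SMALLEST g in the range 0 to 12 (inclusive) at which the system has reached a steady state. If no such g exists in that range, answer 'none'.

Answer: 11

Derivation:
Gen 0: 1000101000001
Gen 1 (rule 102): 1001111000011
Gen 2 (rule 129): 0000110011000
Gen 3 (rule 18): 0001001100100
Gen 4 (rule 22): 0011110011110
Gen 5 (rule 102): 0100010100010
Gen 6 (rule 129): 0001000001000
Gen 7 (rule 18): 0010100010100
Gen 8 (rule 22): 0110110110110
Gen 9 (rule 102): 1011011011010
Gen 10 (rule 129): 0000000000000
Gen 11 (rule 18): 0000000000000
Gen 12 (rule 22): 0000000000000
Gen 13 (rule 102): 0000000000000
Gen 14 (rule 129): 1111111111111
Gen 15 (rule 18): 0000000000000
Gen 16 (rule 22): 0000000000000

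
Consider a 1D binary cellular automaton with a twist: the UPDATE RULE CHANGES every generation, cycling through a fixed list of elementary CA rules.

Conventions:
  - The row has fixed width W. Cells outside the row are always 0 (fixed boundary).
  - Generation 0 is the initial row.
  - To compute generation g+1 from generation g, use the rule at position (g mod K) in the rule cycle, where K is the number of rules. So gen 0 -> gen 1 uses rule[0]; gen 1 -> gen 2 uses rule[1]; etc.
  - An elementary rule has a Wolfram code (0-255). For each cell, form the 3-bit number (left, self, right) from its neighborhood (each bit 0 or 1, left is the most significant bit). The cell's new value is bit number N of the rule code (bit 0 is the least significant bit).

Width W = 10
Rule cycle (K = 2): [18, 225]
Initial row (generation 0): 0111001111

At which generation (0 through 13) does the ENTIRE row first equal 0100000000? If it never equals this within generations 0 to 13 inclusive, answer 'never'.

Gen 0: 0111001111
Gen 1 (rule 18): 1000110000
Gen 2 (rule 225): 0010010111
Gen 3 (rule 18): 0101100000
Gen 4 (rule 225): 0010101111
Gen 5 (rule 18): 0100000000
Gen 6 (rule 225): 0001111111
Gen 7 (rule 18): 0010000000
Gen 8 (rule 225): 1000111111
Gen 9 (rule 18): 0101000000
Gen 10 (rule 225): 0010011111
Gen 11 (rule 18): 0101100000
Gen 12 (rule 225): 0010101111
Gen 13 (rule 18): 0100000000

Answer: 5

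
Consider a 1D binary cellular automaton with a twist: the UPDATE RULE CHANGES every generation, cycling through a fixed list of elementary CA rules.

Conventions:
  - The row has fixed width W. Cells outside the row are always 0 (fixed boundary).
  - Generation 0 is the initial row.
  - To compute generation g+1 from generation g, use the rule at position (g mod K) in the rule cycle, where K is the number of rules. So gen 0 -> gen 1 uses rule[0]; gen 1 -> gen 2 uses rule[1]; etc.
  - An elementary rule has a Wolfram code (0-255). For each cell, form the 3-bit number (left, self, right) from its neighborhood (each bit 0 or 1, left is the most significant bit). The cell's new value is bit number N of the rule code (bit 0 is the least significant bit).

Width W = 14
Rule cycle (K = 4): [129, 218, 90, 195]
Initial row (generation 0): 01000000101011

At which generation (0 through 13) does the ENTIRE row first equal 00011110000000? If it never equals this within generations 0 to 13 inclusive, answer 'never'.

Answer: 1

Derivation:
Gen 0: 01000000101011
Gen 1 (rule 129): 00011110000000
Gen 2 (rule 218): 00111111000000
Gen 3 (rule 90): 01100001100000
Gen 4 (rule 195): 10101110101111
Gen 5 (rule 129): 00000100000110
Gen 6 (rule 218): 00001010001111
Gen 7 (rule 90): 00010001011001
Gen 8 (rule 195): 11100110001010
Gen 9 (rule 129): 01000000100000
Gen 10 (rule 218): 10100001010000
Gen 11 (rule 90): 00010010001000
Gen 12 (rule 195): 11100100110011
Gen 13 (rule 129): 01000000000000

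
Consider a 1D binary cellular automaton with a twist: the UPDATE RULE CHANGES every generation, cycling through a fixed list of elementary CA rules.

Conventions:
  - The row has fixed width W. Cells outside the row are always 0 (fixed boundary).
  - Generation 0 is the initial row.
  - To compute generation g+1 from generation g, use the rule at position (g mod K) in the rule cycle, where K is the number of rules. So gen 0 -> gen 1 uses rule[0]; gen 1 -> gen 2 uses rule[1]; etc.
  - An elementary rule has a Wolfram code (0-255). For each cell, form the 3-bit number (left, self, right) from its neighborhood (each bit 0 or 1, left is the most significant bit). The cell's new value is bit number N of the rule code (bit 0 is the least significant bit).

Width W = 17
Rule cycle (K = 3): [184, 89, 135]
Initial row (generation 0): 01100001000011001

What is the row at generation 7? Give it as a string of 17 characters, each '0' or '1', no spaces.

Gen 0: 01100001000011001
Gen 1 (rule 184): 01010000100010100
Gen 2 (rule 89): 00001110011000011
Gen 3 (rule 135): 11110100100011100
Gen 4 (rule 184): 11101010010011010
Gen 5 (rule 89): 10100001001011001
Gen 6 (rule 135): 10101111011000011
Gen 7 (rule 184): 01011110110100010

Answer: 01011110110100010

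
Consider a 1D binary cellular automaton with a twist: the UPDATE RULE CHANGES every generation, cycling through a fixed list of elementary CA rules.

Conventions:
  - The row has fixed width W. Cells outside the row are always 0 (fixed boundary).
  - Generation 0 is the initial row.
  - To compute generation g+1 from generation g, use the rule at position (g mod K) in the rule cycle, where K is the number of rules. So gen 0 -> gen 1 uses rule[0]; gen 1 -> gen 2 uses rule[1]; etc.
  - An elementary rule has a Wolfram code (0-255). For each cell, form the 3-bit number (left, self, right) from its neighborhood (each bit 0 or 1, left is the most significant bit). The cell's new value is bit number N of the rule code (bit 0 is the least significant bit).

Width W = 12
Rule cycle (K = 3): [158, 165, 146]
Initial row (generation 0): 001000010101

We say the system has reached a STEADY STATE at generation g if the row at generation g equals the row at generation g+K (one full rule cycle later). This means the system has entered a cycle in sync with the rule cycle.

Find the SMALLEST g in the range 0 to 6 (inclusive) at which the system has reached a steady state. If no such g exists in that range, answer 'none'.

Answer: none

Derivation:
Gen 0: 001000010101
Gen 1 (rule 158): 011100110101
Gen 2 (rule 165): 001000001111
Gen 3 (rule 146): 010100010110
Gen 4 (rule 158): 110110110101
Gen 5 (rule 165): 001001001111
Gen 6 (rule 146): 010110110110
Gen 7 (rule 158): 110100100101
Gen 8 (rule 165): 001100100111
Gen 9 (rule 146): 010011011010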